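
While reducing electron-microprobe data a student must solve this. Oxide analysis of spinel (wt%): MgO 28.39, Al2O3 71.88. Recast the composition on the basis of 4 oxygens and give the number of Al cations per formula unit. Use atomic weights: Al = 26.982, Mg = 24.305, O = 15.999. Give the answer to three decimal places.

MgO: 28.39/40.304 = 0.70440 mol → 0.70440 mol Mg, 0.70440 mol O.
Al2O3: 71.88/101.961 = 0.70498 mol → 1.40996 mol Al, 2.11494 mol O.
Total oxygen = 2.81934 mol. Normalization factor = 4/2.81934 = 1.41877.
Al per 4 O = 1.40996 × 1.41877 = 2.000.

2.000 Al apfu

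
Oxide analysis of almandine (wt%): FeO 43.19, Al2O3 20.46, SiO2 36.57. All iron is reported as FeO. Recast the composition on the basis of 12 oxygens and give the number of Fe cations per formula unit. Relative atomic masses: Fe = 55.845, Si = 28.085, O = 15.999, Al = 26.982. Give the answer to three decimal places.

2.980 Fe apfu

FeO: 43.19/71.844 = 0.60116 mol → 0.60116 mol Fe, 0.60116 mol O.
Al2O3: 20.46/101.961 = 0.20066 mol → 0.40132 mol Al, 0.60198 mol O.
SiO2: 36.57/60.083 = 0.60866 mol → 0.60866 mol Si, 1.21732 mol O.
Total oxygen = 2.42046 mol. Normalization factor = 12/2.42046 = 4.95774.
Fe per 12 O = 0.60116 × 4.95774 = 2.980.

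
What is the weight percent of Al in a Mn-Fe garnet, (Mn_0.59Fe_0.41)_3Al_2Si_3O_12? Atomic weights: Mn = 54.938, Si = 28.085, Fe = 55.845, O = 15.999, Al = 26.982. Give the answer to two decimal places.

10.88 wt%

M((Mn_0.59Fe_0.41)_3Al_2Si_3O_12) = 496.137 g/mol.
Al contributes 2 × 26.982 = 53.964 g per mole.
53.964/496.137 = 0.1088 → 10.88%.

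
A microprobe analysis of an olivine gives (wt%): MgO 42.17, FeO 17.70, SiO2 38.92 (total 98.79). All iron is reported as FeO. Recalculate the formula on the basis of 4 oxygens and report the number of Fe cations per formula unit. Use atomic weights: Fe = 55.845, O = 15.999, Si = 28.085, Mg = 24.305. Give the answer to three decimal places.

MgO (M=40.304): mol = 1.04630; Mg = 1.04630, O = 1.04630.
FeO (M=71.844): mol = 0.24637; Fe = 0.24637, O = 0.24637.
SiO2 (M=60.083): mol = 0.64777; Si = 0.64777, O = 1.29554.
ΣO = 2.58821; factor = 4/ΣO = 1.54547.
Fe apfu = 0.24637 × 1.54547 = 0.381.

0.381 Fe apfu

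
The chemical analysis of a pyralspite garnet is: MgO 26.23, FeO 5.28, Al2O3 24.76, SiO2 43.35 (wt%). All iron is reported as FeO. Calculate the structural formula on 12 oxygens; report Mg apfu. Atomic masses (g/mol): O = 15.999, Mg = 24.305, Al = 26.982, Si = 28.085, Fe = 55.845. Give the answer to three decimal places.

2.697 Mg apfu

MgO (M=40.304): mol = 0.65080; Mg = 0.65080, O = 0.65080.
FeO (M=71.844): mol = 0.07349; Fe = 0.07349, O = 0.07349.
Al2O3 (M=101.961): mol = 0.24284; Al = 0.48568, O = 0.72852.
SiO2 (M=60.083): mol = 0.72150; Si = 0.72150, O = 1.44300.
ΣO = 2.89581; factor = 12/ΣO = 4.14392.
Mg apfu = 0.65080 × 4.14392 = 2.697.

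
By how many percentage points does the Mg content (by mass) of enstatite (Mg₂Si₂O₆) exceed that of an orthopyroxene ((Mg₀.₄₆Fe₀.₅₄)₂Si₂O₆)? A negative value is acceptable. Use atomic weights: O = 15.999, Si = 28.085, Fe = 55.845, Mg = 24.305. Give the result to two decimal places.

M(Mg₂Si₂O₆) = 200.774 g/mol, so wt% Mg = 48.610/200.774 × 100 = 24.21%.
M((Mg₀.₄₆Fe₀.₅₄)₂Si₂O₆) = 234.837 g/mol, so wt% Mg = 22.361/234.837 × 100 = 9.52%.
24.21 − 9.52 = 14.69 pp.

14.69 percentage points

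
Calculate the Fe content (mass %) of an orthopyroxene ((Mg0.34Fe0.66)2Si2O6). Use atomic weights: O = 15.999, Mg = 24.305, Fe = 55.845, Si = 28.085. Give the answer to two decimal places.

30.41 mass %

M((Mg0.34Fe0.66)2Si2O6) = 242.407 g/mol.
Fe contributes 1.32 × 55.845 = 73.715 g per mole.
73.715/242.407 = 0.3041 → 30.41%.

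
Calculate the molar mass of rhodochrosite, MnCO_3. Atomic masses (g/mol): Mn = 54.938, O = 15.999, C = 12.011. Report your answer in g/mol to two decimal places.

M = 1×54.938 + 1×12.011 + 3×15.999

114.95 g/mol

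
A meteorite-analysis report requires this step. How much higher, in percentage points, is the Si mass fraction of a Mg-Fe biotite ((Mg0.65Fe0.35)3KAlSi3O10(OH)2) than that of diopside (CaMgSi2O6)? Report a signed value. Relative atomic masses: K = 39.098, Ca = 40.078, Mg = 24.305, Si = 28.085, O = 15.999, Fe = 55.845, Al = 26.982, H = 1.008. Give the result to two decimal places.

Si in (Mg0.65Fe0.35)3KAlSi3O10(OH)2: molar mass 450.371 g/mol; 3×28.085 = 84.255 g → 18.71 wt%.
Si in CaMgSi2O6: molar mass 216.547 g/mol; 2×28.085 = 56.170 g → 25.94 wt%.
Difference = 18.71 − 25.94 = -7.23 percentage points.

-7.23 percentage points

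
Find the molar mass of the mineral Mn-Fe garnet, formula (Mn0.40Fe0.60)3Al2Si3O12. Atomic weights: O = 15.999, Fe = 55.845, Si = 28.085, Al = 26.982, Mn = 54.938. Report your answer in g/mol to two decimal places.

Mn: 1.20 × 54.938 = 65.9256
Fe: 1.80 × 55.845 = 100.5210
Al: 2 × 26.982 = 53.9640
Si: 3 × 28.085 = 84.2550
O: 12 × 15.999 = 191.9880
Summing the contributions gives the formula mass.

496.65 g/mol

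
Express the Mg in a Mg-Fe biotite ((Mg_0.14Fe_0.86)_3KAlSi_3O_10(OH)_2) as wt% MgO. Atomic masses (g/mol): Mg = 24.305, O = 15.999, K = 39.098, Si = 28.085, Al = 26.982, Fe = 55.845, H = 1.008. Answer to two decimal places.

3.39 wt%

M((Mg_0.14Fe_0.86)_3KAlSi_3O_10(OH)_2) = 498.627 g/mol; M(MgO) = 40.304 g/mol.
Moles MgO per formula unit = 0.42 Mg ÷ 1 = 0.4200.
MgO fraction = (0.4200 × 40.304) / 498.627 = 16.928/498.627 = 0.0339.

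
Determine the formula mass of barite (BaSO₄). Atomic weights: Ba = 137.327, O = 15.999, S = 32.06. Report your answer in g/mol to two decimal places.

233.38 g/mol

M = 1×137.327 + 1×32.06 + 4×15.999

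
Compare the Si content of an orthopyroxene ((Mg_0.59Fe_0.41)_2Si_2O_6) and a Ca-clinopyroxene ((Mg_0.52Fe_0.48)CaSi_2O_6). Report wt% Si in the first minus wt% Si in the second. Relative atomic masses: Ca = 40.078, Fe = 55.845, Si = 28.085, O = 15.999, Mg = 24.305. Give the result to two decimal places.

0.54 percentage points

Si in (Mg_0.59Fe_0.41)_2Si_2O_6: molar mass 226.637 g/mol; 2×28.085 = 56.170 g → 24.78 wt%.
Si in (Mg_0.52Fe_0.48)CaSi_2O_6: molar mass 231.686 g/mol; 2×28.085 = 56.170 g → 24.24 wt%.
Difference = 24.78 − 24.24 = 0.54 percentage points.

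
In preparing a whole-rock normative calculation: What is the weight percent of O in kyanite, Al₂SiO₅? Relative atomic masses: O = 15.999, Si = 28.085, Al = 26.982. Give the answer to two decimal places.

49.37 weight percent

Molar mass of Al₂SiO₅: 2·26.982 + 1·28.085 + 5·15.999 = 162.044 g/mol.
Mass of O per formula unit: 5 × 15.999 = 79.995 g.
Weight fraction O = 79.995 / 162.044 = 0.4937.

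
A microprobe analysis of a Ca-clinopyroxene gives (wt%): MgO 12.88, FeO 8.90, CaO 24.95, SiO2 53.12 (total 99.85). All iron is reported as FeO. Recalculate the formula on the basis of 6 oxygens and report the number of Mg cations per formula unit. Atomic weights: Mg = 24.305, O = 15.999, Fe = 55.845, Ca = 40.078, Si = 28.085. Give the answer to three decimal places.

0.722 Mg apfu

MgO (M=40.304): mol = 0.31957; Mg = 0.31957, O = 0.31957.
FeO (M=71.844): mol = 0.12388; Fe = 0.12388, O = 0.12388.
CaO (M=56.077): mol = 0.44492; Ca = 0.44492, O = 0.44492.
SiO2 (M=60.083): mol = 0.88411; Si = 0.88411, O = 1.76822.
ΣO = 2.65659; factor = 6/ΣO = 2.25853.
Mg apfu = 0.31957 × 2.25853 = 0.722.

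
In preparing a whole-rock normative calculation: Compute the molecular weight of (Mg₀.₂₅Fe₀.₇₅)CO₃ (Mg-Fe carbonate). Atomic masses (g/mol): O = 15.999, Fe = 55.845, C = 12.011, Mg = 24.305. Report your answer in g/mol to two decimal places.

M = 0.25·24.305 + 0.75·55.845 + 1·12.011 + 3·15.999

107.97 g/mol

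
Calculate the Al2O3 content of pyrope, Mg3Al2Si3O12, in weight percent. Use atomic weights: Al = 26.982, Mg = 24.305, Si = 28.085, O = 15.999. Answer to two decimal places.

25.29 wt%

Formula mass = 403.122 g/mol.
2 Al → 1.0000 mol Al2O3 per formula unit; M(Al2O3) = 101.961, so Al2O3 mass = 101.961 g.
101.961/403.122 × 100 = 25.29 wt%.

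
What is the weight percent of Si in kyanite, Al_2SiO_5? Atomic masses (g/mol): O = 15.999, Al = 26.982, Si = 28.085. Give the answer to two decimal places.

Formula mass = 2·26.982 + 1·28.085 + 5·15.999 = 162.044 g/mol, of which 28.085 g is Si.
So Si makes up 28.085/162.044 = 0.1733 of the mass, i.e. 17.33%.

17.33 wt%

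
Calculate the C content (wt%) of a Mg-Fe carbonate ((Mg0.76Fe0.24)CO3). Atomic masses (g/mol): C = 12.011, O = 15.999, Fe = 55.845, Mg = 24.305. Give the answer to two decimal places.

13.07 wt%

Formula mass = 0.76*24.305 + 0.24*55.845 + 1*12.011 + 3*15.999 = 91.883 g/mol, of which 12.011 g is C.
So C makes up 12.011/91.883 = 0.1307 of the mass, i.e. 13.07%.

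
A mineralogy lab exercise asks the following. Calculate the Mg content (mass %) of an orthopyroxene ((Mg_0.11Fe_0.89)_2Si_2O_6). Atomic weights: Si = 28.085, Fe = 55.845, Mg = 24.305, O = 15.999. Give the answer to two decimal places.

Molar mass of (Mg_0.11Fe_0.89)_2Si_2O_6: 0.22·24.305 + 1.78·55.845 + 2·28.085 + 6·15.999 = 256.915 g/mol.
Mass of Mg per formula unit: 0.22 × 24.305 = 5.347 g.
Weight fraction Mg = 5.347 / 256.915 = 0.0208.

2.08 mass %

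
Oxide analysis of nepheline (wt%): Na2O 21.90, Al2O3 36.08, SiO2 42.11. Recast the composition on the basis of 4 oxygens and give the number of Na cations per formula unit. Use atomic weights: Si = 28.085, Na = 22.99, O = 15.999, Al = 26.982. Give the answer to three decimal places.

1.004 Na apfu

Na2O (M=61.979): mol = 0.35335; Na = 0.70670, O = 0.35335.
Al2O3 (M=101.961): mol = 0.35386; Al = 0.70772, O = 1.06158.
SiO2 (M=60.083): mol = 0.70086; Si = 0.70086, O = 1.40172.
ΣO = 2.81665; factor = 4/ΣO = 1.42013.
Na apfu = 0.70670 × 1.42013 = 1.004.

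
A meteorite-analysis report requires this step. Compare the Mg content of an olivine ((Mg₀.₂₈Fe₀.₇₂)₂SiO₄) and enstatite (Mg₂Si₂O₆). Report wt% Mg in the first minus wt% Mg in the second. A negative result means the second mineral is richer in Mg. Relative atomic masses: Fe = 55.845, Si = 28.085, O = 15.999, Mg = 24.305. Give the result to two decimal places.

-16.90 percentage points

Mg in (Mg₀.₂₈Fe₀.₇₂)₂SiO₄: molar mass 186.109 g/mol; 0.56×24.305 = 13.611 g → 7.31 wt%.
Mg in Mg₂Si₂O₆: molar mass 200.774 g/mol; 2×24.305 = 48.610 g → 24.21 wt%.
Difference = 7.31 − 24.21 = -16.90 percentage points.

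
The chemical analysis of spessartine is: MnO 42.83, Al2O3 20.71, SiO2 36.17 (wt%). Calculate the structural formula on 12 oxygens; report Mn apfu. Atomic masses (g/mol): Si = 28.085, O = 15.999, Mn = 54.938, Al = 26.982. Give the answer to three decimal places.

2.997 Mn apfu

42.83 wt% MnO ÷ 70.937 g/mol = 0.60378 mol, giving 0.60378 Mn and 0.60378 O.
20.71 wt% Al2O3 ÷ 101.961 g/mol = 0.20312 mol, giving 0.40624 Al and 0.60936 O.
36.17 wt% SiO2 ÷ 60.083 g/mol = 0.60200 mol, giving 0.60200 Si and 1.20400 O.
Oxygen sums to 2.41714; scaling by 12/2.41714 = 4.96454 puts the formula on 12 O.
Mn: 0.60378 × 4.96454 = 2.997 atoms per formula unit.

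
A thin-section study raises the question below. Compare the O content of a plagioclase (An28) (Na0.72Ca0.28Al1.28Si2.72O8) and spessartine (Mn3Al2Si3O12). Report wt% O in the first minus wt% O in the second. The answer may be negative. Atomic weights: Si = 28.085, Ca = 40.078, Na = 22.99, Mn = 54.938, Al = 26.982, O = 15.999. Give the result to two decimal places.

First mineral: 127.992 g O in 266.695 g formula = 47.99 wt% O.
Second mineral: 191.988 g O in 495.021 g formula = 38.78 wt% O.
47.99% − 38.78% gives a difference of 9.21 percentage points.

9.21 percentage points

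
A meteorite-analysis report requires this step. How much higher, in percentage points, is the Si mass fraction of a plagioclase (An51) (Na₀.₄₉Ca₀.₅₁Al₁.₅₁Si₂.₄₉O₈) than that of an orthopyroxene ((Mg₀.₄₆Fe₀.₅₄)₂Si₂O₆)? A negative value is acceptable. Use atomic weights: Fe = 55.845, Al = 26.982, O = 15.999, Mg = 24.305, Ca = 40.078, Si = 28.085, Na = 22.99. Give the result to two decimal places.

Si in Na₀.₄₉Ca₀.₅₁Al₁.₅₁Si₂.₄₉O₈: molar mass 270.371 g/mol; 2.49×28.085 = 69.932 g → 25.87 wt%.
Si in (Mg₀.₄₆Fe₀.₅₄)₂Si₂O₆: molar mass 234.837 g/mol; 2×28.085 = 56.170 g → 23.92 wt%.
Difference = 25.87 − 23.92 = 1.95 percentage points.

1.95 percentage points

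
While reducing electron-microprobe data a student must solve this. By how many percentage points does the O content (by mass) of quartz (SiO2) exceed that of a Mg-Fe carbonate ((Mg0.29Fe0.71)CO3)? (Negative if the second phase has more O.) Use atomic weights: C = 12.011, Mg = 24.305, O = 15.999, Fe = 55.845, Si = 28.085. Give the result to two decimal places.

8.28 percentage points

M(SiO2) = 60.083 g/mol, so wt% O = 31.998/60.083 × 100 = 53.26%.
M((Mg0.29Fe0.71)CO3) = 106.706 g/mol, so wt% O = 47.997/106.706 × 100 = 44.98%.
53.26 − 44.98 = 8.28 pp.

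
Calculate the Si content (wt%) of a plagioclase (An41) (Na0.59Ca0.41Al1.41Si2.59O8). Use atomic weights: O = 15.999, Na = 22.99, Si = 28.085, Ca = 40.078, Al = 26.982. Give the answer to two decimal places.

27.06 wt%

Formula mass = 0.59×22.99 + 0.41×40.078 + 1.41×26.982 + 2.59×28.085 + 8×15.999 = 268.773 g/mol, of which 72.740 g is Si.
So Si makes up 72.740/268.773 = 0.2706 of the mass, i.e. 27.06%.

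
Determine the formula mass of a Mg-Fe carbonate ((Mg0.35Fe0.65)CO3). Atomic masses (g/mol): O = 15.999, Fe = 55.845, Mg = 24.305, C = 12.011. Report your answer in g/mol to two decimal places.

The formula mass is the sum 0.35(24.305) + 0.65(55.845) + 1(12.011) + 3(15.999).

104.81 g/mol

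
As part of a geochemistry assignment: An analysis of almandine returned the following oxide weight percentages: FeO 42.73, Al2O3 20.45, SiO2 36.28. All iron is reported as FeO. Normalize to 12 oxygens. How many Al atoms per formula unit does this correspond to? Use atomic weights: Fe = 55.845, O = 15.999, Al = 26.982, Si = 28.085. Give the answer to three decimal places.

FeO (M=71.844): mol = 0.59476; Fe = 0.59476, O = 0.59476.
Al2O3 (M=101.961): mol = 0.20057; Al = 0.40114, O = 0.60171.
SiO2 (M=60.083): mol = 0.60383; Si = 0.60383, O = 1.20766.
ΣO = 2.40413; factor = 12/ΣO = 4.99141.
Al apfu = 0.40114 × 4.99141 = 2.002.

2.002 Al apfu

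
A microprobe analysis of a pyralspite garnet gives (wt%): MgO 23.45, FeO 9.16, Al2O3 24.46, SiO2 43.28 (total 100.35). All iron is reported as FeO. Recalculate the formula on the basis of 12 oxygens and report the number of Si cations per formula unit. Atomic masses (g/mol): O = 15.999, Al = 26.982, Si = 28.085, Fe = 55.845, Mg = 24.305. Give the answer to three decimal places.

23.45 wt% MgO ÷ 40.304 g/mol = 0.58183 mol, giving 0.58183 Mg and 0.58183 O.
9.16 wt% FeO ÷ 71.844 g/mol = 0.12750 mol, giving 0.12750 Fe and 0.12750 O.
24.46 wt% Al2O3 ÷ 101.961 g/mol = 0.23990 mol, giving 0.47980 Al and 0.71970 O.
43.28 wt% SiO2 ÷ 60.083 g/mol = 0.72034 mol, giving 0.72034 Si and 1.44068 O.
Oxygen sums to 2.86971; scaling by 12/2.86971 = 4.18161 puts the formula on 12 O.
Si: 0.72034 × 4.18161 = 3.012 atoms per formula unit.

3.012 Si apfu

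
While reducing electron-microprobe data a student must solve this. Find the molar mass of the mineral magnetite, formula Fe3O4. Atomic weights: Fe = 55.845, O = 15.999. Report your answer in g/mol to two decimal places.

M = 3*55.845 + 4*15.999

231.53 g/mol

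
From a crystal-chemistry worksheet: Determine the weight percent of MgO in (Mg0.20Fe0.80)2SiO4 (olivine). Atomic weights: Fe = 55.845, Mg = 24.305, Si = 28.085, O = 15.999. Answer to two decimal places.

M((Mg0.20Fe0.80)2SiO4) = 191.155 g/mol; M(MgO) = 40.304 g/mol.
Moles MgO per formula unit = 0.40 Mg ÷ 1 = 0.4000.
MgO fraction = (0.4000 × 40.304) / 191.155 = 16.122/191.155 = 0.0843.

8.43 wt%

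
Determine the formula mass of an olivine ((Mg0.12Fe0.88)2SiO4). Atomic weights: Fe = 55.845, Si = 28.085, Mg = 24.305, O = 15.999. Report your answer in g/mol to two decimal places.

Mg: 0.24 × 24.305 = 5.8332
Fe: 1.76 × 55.845 = 98.2872
Si: 1 × 28.085 = 28.0850
O: 4 × 15.999 = 63.9960
Summing the contributions gives the formula mass.

196.20 g/mol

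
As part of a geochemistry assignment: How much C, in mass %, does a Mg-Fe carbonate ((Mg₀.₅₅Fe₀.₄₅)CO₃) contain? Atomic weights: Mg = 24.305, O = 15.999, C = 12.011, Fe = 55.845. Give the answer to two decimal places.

12.19 mass %

Formula mass = 0.55*24.305 + 0.45*55.845 + 1*12.011 + 3*15.999 = 98.506 g/mol, of which 12.011 g is C.
So C makes up 12.011/98.506 = 0.1219 of the mass, i.e. 12.19%.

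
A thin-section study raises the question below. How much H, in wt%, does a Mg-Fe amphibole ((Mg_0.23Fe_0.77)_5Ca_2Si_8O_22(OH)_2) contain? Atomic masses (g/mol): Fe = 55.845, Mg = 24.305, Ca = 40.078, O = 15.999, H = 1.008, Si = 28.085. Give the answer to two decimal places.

M((Mg_0.23Fe_0.77)_5Ca_2Si_8O_22(OH)_2) = 933.782 g/mol.
H contributes 2 × 1.008 = 2.016 g per mole.
2.016/933.782 = 0.0022 → 0.22%.

0.22 wt%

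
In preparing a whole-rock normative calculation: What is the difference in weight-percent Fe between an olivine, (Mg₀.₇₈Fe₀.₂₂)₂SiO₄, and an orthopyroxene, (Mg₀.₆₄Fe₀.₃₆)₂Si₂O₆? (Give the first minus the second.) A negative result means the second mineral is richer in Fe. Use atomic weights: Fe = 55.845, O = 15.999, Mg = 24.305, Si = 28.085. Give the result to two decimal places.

-2.09 percentage points

Fe in (Mg₀.₇₈Fe₀.₂₂)₂SiO₄: molar mass 154.569 g/mol; 0.44×55.845 = 24.572 g → 15.90 wt%.
Fe in (Mg₀.₆₄Fe₀.₃₆)₂Si₂O₆: molar mass 223.483 g/mol; 0.72×55.845 = 40.208 g → 17.99 wt%.
Difference = 15.90 − 17.99 = -2.09 percentage points.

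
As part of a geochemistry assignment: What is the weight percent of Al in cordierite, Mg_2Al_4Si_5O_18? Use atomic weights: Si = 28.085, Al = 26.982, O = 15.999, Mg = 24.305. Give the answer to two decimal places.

18.45 wt%

M(Mg_2Al_4Si_5O_18) = 584.945 g/mol.
Al contributes 4 × 26.982 = 107.928 g per mole.
107.928/584.945 = 0.1845 → 18.45%.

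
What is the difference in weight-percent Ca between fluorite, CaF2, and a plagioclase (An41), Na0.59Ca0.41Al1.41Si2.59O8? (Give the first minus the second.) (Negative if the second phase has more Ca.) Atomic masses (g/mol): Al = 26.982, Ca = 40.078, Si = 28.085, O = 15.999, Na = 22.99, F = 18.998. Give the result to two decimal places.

Ca in CaF2: molar mass 78.074 g/mol; 1×40.078 = 40.078 g → 51.33 wt%.
Ca in Na0.59Ca0.41Al1.41Si2.59O8: molar mass 268.773 g/mol; 0.41×40.078 = 16.432 g → 6.11 wt%.
Difference = 51.33 − 6.11 = 45.22 percentage points.

45.22 percentage points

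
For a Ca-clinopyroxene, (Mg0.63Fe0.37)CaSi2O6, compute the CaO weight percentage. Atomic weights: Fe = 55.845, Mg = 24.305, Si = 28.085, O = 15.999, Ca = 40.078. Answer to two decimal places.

24.57 wt%

Molar mass of (Mg0.63Fe0.37)CaSi2O6 = 0.63*24.305 + 0.37*55.845 + 1*40.078 + 2*28.085 + 6*15.999 = 228.217 g/mol.
Each formula unit contains 1 Ca, equivalent to 1/1 = 1.0000 mol CaO.
M(CaO) = 1×40.078 + 1×15.999 = 56.077 g/mol.
Mass of CaO per formula unit = 1.0000 × 56.077 = 56.077 g.
CaO wt% = 56.077 / 228.217 × 100 = 24.57%.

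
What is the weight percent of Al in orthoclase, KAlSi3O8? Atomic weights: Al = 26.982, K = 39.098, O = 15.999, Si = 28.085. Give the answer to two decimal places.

9.69 weight percent

M(KAlSi3O8) = 278.327 g/mol.
Al contributes 1 × 26.982 = 26.982 g per mole.
26.982/278.327 = 0.0969 → 9.69%.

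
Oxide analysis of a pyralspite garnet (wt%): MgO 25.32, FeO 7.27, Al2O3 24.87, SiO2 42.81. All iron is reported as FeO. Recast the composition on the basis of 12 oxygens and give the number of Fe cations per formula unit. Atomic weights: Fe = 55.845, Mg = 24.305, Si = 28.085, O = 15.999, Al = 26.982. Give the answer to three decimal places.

25.32 wt% MgO ÷ 40.304 g/mol = 0.62823 mol, giving 0.62823 Mg and 0.62823 O.
7.27 wt% FeO ÷ 71.844 g/mol = 0.10119 mol, giving 0.10119 Fe and 0.10119 O.
24.87 wt% Al2O3 ÷ 101.961 g/mol = 0.24392 mol, giving 0.48784 Al and 0.73176 O.
42.81 wt% SiO2 ÷ 60.083 g/mol = 0.71251 mol, giving 0.71251 Si and 1.42502 O.
Oxygen sums to 2.88620; scaling by 12/2.88620 = 4.15772 puts the formula on 12 O.
Fe: 0.10119 × 4.15772 = 0.421 atoms per formula unit.

0.421 Fe apfu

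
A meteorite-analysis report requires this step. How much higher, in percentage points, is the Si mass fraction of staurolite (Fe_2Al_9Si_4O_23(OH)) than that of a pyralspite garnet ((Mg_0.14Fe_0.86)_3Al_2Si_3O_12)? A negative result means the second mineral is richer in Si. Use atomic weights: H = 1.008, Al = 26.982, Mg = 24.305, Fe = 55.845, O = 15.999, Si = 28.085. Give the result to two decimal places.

-4.20 percentage points

Si in Fe_2Al_9Si_4O_23(OH): molar mass 851.852 g/mol; 4×28.085 = 112.340 g → 13.19 wt%.
Si in (Mg_0.14Fe_0.86)_3Al_2Si_3O_12: molar mass 484.495 g/mol; 3×28.085 = 84.255 g → 17.39 wt%.
Difference = 13.19 − 17.39 = -4.20 percentage points.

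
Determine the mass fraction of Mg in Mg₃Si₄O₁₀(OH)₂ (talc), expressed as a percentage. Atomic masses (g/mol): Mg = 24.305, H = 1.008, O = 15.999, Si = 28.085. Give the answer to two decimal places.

19.23 weight percent

Formula mass = 3·24.305 + 4·28.085 + 12·15.999 + 2·1.008 = 379.259 g/mol, of which 72.915 g is Mg.
So Mg makes up 72.915/379.259 = 0.1923 of the mass, i.e. 19.23%.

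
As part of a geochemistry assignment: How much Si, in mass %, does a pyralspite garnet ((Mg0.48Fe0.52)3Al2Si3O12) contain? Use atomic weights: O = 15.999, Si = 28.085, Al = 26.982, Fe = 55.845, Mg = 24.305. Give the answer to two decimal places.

M((Mg0.48Fe0.52)3Al2Si3O12) = 452.324 g/mol.
Si contributes 3 × 28.085 = 84.255 g per mole.
84.255/452.324 = 0.1863 → 18.63%.

18.63 mass %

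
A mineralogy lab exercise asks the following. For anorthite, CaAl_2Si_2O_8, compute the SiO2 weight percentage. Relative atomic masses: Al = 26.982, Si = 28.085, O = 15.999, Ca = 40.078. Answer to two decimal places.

43.19 wt%

Formula mass = 278.204 g/mol.
2 Si → 2.0000 mol SiO2 per formula unit; M(SiO2) = 60.083, so SiO2 mass = 120.166 g.
120.166/278.204 × 100 = 43.19 wt%.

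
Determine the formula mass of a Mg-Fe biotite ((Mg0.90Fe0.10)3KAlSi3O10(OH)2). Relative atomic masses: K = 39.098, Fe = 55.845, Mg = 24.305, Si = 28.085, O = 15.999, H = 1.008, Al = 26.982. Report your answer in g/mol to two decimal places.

426.72 g/mol

Mg: 2.70 × 24.305 = 65.6235
Fe: 0.30 × 55.845 = 16.7535
K: 1 × 39.098 = 39.0980
Al: 1 × 26.982 = 26.9820
Si: 3 × 28.085 = 84.2550
O: 12 × 15.999 = 191.9880
H: 2 × 1.008 = 2.0160
Summing the contributions gives the formula mass.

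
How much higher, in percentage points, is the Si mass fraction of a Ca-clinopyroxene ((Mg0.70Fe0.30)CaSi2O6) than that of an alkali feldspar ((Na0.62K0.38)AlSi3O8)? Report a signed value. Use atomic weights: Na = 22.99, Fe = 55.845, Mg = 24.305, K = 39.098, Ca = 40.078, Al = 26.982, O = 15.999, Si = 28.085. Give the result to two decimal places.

-6.55 percentage points

First mineral: 56.170 g Si in 226.009 g formula = 24.85 wt% Si.
Second mineral: 84.255 g Si in 268.340 g formula = 31.40 wt% Si.
24.85% − 31.40% gives a difference of -6.55 percentage points.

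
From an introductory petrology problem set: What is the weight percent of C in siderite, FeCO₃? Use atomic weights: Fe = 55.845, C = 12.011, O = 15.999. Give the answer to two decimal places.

Formula mass = 1*55.845 + 1*12.011 + 3*15.999 = 115.853 g/mol, of which 12.011 g is C.
So C makes up 12.011/115.853 = 0.1037 of the mass, i.e. 10.37%.

10.37 mass %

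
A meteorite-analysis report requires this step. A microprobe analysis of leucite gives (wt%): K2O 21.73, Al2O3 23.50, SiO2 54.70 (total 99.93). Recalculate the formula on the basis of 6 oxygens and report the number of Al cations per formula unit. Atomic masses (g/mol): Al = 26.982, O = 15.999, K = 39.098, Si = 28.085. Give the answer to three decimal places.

K2O: 21.73/94.195 = 0.23069 mol → 0.46138 mol K, 0.23069 mol O.
Al2O3: 23.50/101.961 = 0.23048 mol → 0.46096 mol Al, 0.69144 mol O.
SiO2: 54.70/60.083 = 0.91041 mol → 0.91041 mol Si, 1.82082 mol O.
Total oxygen = 2.74295 mol. Normalization factor = 6/2.74295 = 2.18743.
Al per 6 O = 0.46096 × 2.18743 = 1.008.

1.008 Al apfu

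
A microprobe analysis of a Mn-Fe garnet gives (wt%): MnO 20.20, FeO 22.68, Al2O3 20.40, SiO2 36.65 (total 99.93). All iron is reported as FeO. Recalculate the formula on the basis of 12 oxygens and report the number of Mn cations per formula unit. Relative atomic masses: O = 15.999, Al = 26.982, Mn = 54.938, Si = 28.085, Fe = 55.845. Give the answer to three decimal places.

MnO (M=70.937): mol = 0.28476; Mn = 0.28476, O = 0.28476.
FeO (M=71.844): mol = 0.31568; Fe = 0.31568, O = 0.31568.
Al2O3 (M=101.961): mol = 0.20008; Al = 0.40016, O = 0.60024.
SiO2 (M=60.083): mol = 0.60999; Si = 0.60999, O = 1.21998.
ΣO = 2.42066; factor = 12/ΣO = 4.95733.
Mn apfu = 0.28476 × 4.95733 = 1.412.

1.412 Mn apfu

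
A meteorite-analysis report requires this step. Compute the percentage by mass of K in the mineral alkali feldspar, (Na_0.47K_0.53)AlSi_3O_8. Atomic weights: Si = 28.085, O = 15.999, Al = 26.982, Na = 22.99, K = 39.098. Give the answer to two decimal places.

Formula mass = 0.47·22.99 + 0.53·39.098 + 1·26.982 + 3·28.085 + 8·15.999 = 270.756 g/mol, of which 20.722 g is K.
So K makes up 20.722/270.756 = 0.0765 of the mass, i.e. 7.65%.

7.65 weight percent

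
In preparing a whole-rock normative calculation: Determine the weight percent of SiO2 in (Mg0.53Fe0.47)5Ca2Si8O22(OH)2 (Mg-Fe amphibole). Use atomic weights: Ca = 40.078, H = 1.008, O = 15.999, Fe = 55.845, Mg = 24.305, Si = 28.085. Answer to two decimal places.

M((Mg0.53Fe0.47)5Ca2Si8O22(OH)2) = 886.472 g/mol; M(SiO2) = 60.083 g/mol.
Moles SiO2 per formula unit = 8 Si ÷ 1 = 8.0000.
SiO2 fraction = (8.0000 × 60.083) / 886.472 = 480.664/886.472 = 0.5422.

54.22 wt%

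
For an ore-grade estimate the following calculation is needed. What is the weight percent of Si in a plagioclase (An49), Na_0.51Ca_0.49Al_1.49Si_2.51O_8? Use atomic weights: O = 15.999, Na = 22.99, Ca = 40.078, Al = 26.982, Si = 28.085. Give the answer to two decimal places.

Molar mass of Na_0.51Ca_0.49Al_1.49Si_2.51O_8: 0.51*22.99 + 0.49*40.078 + 1.49*26.982 + 2.51*28.085 + 8*15.999 = 270.052 g/mol.
Mass of Si per formula unit: 2.51 × 28.085 = 70.493 g.
Weight fraction Si = 70.493 / 270.052 = 0.2610.

26.10 wt%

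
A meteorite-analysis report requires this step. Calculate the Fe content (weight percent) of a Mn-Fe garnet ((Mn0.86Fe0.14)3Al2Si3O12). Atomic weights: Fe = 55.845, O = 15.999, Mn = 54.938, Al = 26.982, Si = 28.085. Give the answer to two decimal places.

4.73 weight percent

M((Mn0.86Fe0.14)3Al2Si3O12) = 495.402 g/mol.
Fe contributes 0.42 × 55.845 = 23.455 g per mole.
23.455/495.402 = 0.0473 → 4.73%.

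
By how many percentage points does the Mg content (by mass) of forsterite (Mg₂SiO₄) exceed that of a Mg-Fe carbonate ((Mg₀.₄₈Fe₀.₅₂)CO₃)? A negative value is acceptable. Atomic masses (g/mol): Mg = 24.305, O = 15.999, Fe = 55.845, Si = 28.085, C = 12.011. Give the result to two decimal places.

M(Mg₂SiO₄) = 140.691 g/mol, so wt% Mg = 48.610/140.691 × 100 = 34.55%.
M((Mg₀.₄₈Fe₀.₅₂)CO₃) = 100.714 g/mol, so wt% Mg = 11.666/100.714 × 100 = 11.58%.
34.55 − 11.58 = 22.97 pp.

22.97 percentage points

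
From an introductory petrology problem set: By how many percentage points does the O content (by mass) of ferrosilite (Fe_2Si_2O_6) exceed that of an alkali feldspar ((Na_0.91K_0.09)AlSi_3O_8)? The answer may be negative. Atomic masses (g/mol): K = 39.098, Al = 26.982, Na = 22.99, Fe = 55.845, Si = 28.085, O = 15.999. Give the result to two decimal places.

First mineral: 95.994 g O in 263.854 g formula = 36.38 wt% O.
Second mineral: 127.992 g O in 263.669 g formula = 48.54 wt% O.
36.38% − 48.54% gives a difference of -12.16 percentage points.

-12.16 percentage points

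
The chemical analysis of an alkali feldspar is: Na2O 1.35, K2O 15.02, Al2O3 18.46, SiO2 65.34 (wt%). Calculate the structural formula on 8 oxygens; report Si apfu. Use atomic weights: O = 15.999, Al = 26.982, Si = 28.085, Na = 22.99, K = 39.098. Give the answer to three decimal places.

3.001 Si apfu

1.35 wt% Na2O ÷ 61.979 g/mol = 0.02178 mol, giving 0.04356 Na and 0.02178 O.
15.02 wt% K2O ÷ 94.195 g/mol = 0.15946 mol, giving 0.31892 K and 0.15946 O.
18.46 wt% Al2O3 ÷ 101.961 g/mol = 0.18105 mol, giving 0.36210 Al and 0.54315 O.
65.34 wt% SiO2 ÷ 60.083 g/mol = 1.08750 mol, giving 1.08750 Si and 2.17500 O.
Oxygen sums to 2.89939; scaling by 8/2.89939 = 2.75920 puts the formula on 8 O.
Si: 1.08750 × 2.75920 = 3.001 atoms per formula unit.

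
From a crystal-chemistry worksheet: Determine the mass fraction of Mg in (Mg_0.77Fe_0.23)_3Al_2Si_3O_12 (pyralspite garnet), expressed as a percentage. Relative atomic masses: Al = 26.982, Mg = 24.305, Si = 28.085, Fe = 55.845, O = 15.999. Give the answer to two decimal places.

13.21 weight percent

M((Mg_0.77Fe_0.23)_3Al_2Si_3O_12) = 424.885 g/mol.
Mg contributes 2.31 × 24.305 = 56.145 g per mole.
56.145/424.885 = 0.1321 → 13.21%.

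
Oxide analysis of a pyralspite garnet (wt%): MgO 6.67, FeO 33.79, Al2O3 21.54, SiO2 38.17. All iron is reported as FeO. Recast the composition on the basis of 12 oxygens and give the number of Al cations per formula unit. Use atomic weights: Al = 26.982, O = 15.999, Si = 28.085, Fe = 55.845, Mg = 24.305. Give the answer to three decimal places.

MgO (M=40.304): mol = 0.16549; Mg = 0.16549, O = 0.16549.
FeO (M=71.844): mol = 0.47032; Fe = 0.47032, O = 0.47032.
Al2O3 (M=101.961): mol = 0.21126; Al = 0.42252, O = 0.63378.
SiO2 (M=60.083): mol = 0.63529; Si = 0.63529, O = 1.27058.
ΣO = 2.54017; factor = 12/ΣO = 4.72409.
Al apfu = 0.42252 × 4.72409 = 1.996.

1.996 Al apfu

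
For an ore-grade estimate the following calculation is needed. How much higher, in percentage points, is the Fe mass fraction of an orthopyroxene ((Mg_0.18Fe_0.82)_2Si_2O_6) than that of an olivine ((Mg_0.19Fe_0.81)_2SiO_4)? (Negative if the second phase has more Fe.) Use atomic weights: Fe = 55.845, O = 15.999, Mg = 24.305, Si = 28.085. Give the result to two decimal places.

Fe in (Mg_0.18Fe_0.82)_2Si_2O_6: molar mass 252.500 g/mol; 1.64×55.845 = 91.586 g → 36.27 wt%.
Fe in (Mg_0.19Fe_0.81)_2SiO_4: molar mass 191.786 g/mol; 1.62×55.845 = 90.469 g → 47.17 wt%.
Difference = 36.27 − 47.17 = -10.90 percentage points.

-10.90 percentage points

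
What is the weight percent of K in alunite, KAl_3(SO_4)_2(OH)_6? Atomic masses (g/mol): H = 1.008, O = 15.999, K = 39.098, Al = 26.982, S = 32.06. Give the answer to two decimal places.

Molar mass of KAl_3(SO_4)_2(OH)_6: 1·39.098 + 3·26.982 + 2·32.06 + 14·15.999 + 6·1.008 = 414.198 g/mol.
Mass of K per formula unit: 1 × 39.098 = 39.098 g.
Weight fraction K = 39.098 / 414.198 = 0.0944.

9.44 weight percent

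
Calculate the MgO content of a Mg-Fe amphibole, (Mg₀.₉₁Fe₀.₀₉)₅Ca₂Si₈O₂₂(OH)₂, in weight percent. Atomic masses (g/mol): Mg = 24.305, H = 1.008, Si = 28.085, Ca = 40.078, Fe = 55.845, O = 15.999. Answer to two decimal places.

Formula mass = 826.546 g/mol.
4.55 Mg → 4.5500 mol MgO per formula unit; M(MgO) = 40.304, so MgO mass = 183.383 g.
183.383/826.546 × 100 = 22.19 wt%.

22.19 wt%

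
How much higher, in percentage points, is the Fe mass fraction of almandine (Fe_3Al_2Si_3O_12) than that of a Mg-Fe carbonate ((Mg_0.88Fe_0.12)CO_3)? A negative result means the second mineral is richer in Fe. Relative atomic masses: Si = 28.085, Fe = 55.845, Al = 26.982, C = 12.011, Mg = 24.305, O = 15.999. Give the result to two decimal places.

First mineral: 167.535 g Fe in 497.742 g formula = 33.66 wt% Fe.
Second mineral: 6.701 g Fe in 88.098 g formula = 7.61 wt% Fe.
33.66% − 7.61% gives a difference of 26.05 percentage points.

26.05 percentage points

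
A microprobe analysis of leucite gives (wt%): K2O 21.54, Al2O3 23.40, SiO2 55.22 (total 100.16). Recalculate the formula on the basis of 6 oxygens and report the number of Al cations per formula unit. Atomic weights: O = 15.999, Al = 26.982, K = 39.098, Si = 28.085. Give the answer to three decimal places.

1.000 Al apfu

K2O (M=94.195): mol = 0.22867; K = 0.45734, O = 0.22867.
Al2O3 (M=101.961): mol = 0.22950; Al = 0.45900, O = 0.68850.
SiO2 (M=60.083): mol = 0.91906; Si = 0.91906, O = 1.83812.
ΣO = 2.75529; factor = 6/ΣO = 2.17763.
Al apfu = 0.45900 × 2.17763 = 1.000.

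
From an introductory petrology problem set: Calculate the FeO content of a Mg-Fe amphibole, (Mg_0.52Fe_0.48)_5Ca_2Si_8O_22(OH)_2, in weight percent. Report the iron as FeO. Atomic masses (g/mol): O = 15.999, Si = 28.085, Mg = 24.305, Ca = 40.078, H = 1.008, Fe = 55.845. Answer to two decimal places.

M((Mg_0.52Fe_0.48)_5Ca_2Si_8O_22(OH)_2) = 888.049 g/mol; M(FeO) = 71.844 g/mol.
Moles FeO per formula unit = 2.40 Fe ÷ 1 = 2.4000.
FeO fraction = (2.4000 × 71.844) / 888.049 = 172.426/888.049 = 0.1942.

19.42 wt%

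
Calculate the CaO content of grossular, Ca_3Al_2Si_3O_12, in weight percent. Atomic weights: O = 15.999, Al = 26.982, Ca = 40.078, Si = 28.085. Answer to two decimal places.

Formula mass = 450.441 g/mol.
3 Ca → 3.0000 mol CaO per formula unit; M(CaO) = 56.077, so CaO mass = 168.231 g.
168.231/450.441 × 100 = 37.35 wt%.

37.35 wt%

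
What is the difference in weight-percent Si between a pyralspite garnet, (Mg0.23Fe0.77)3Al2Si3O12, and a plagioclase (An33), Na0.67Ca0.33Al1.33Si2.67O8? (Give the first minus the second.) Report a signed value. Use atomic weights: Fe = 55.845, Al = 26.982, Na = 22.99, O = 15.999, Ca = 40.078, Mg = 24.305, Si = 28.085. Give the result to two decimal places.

Si in (Mg0.23Fe0.77)3Al2Si3O12: molar mass 475.979 g/mol; 3×28.085 = 84.255 g → 17.70 wt%.
Si in Na0.67Ca0.33Al1.33Si2.67O8: molar mass 267.494 g/mol; 2.67×28.085 = 74.987 g → 28.03 wt%.
Difference = 17.70 − 28.03 = -10.33 percentage points.

-10.33 percentage points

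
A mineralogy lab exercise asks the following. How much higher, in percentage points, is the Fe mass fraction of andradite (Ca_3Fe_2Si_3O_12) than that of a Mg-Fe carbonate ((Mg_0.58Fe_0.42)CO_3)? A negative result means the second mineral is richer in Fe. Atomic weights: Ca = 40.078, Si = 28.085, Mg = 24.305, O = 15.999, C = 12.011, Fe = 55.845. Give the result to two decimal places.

Fe in Ca_3Fe_2Si_3O_12: molar mass 508.167 g/mol; 2×55.845 = 111.690 g → 21.98 wt%.
Fe in (Mg_0.58Fe_0.42)CO_3: molar mass 97.560 g/mol; 0.42×55.845 = 23.455 g → 24.04 wt%.
Difference = 21.98 − 24.04 = -2.06 percentage points.

-2.06 percentage points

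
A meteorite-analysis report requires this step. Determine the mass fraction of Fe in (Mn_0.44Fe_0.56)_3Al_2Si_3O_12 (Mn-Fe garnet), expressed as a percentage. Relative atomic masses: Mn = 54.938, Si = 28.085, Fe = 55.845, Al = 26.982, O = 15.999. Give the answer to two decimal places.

18.89 mass %

Molar mass of (Mn_0.44Fe_0.56)_3Al_2Si_3O_12: 1.32×54.938 + 1.68×55.845 + 2×26.982 + 3×28.085 + 12×15.999 = 496.545 g/mol.
Mass of Fe per formula unit: 1.68 × 55.845 = 93.820 g.
Weight fraction Fe = 93.820 / 496.545 = 0.1889.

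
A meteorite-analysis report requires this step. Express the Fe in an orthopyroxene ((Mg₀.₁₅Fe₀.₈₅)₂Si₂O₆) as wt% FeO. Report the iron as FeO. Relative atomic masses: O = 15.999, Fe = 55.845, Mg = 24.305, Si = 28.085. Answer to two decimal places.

48.01 wt%

Formula mass = 254.392 g/mol.
1.70 Fe → 1.7000 mol FeO per formula unit; M(FeO) = 71.844, so FeO mass = 122.135 g.
122.135/254.392 × 100 = 48.01 wt%.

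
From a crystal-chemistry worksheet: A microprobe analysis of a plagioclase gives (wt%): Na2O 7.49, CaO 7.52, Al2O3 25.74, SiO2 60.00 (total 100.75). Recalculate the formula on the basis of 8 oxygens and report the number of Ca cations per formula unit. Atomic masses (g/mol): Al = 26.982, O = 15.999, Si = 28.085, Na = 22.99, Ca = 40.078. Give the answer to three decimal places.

0.356 Ca apfu

7.49 wt% Na2O ÷ 61.979 g/mol = 0.12085 mol, giving 0.24170 Na and 0.12085 O.
7.52 wt% CaO ÷ 56.077 g/mol = 0.13410 mol, giving 0.13410 Ca and 0.13410 O.
25.74 wt% Al2O3 ÷ 101.961 g/mol = 0.25245 mol, giving 0.50490 Al and 0.75735 O.
60.00 wt% SiO2 ÷ 60.083 g/mol = 0.99862 mol, giving 0.99862 Si and 1.99724 O.
Oxygen sums to 3.00954; scaling by 8/3.00954 = 2.65821 puts the formula on 8 O.
Ca: 0.13410 × 2.65821 = 0.356 atoms per formula unit.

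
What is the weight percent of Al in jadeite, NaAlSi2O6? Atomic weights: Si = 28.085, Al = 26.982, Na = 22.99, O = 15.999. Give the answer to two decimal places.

M(NaAlSi2O6) = 202.136 g/mol.
Al contributes 1 × 26.982 = 26.982 g per mole.
26.982/202.136 = 0.1335 → 13.35%.

13.35 mass %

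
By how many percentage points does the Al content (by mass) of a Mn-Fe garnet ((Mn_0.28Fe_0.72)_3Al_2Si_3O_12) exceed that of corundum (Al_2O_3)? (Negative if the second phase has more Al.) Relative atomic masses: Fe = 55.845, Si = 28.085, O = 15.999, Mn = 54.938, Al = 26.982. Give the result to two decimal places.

First mineral: 53.964 g Al in 496.980 g formula = 10.86 wt% Al.
Second mineral: 53.964 g Al in 101.961 g formula = 52.93 wt% Al.
10.86% − 52.93% gives a difference of -42.07 percentage points.

-42.07 percentage points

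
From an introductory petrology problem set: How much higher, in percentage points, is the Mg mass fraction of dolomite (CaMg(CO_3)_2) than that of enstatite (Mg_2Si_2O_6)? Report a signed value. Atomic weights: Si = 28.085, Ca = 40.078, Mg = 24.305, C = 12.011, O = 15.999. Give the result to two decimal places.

-11.03 percentage points

M(CaMg(CO_3)_2) = 184.399 g/mol, so wt% Mg = 24.305/184.399 × 100 = 13.18%.
M(Mg_2Si_2O_6) = 200.774 g/mol, so wt% Mg = 48.610/200.774 × 100 = 24.21%.
13.18 − 24.21 = -11.03 pp.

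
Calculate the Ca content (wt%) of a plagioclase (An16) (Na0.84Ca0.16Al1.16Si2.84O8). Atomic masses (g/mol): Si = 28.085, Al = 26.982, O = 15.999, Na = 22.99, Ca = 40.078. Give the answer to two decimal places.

2.42 wt%

M(Na0.84Ca0.16Al1.16Si2.84O8) = 264.777 g/mol.
Ca contributes 0.16 × 40.078 = 6.412 g per mole.
6.412/264.777 = 0.0242 → 2.42%.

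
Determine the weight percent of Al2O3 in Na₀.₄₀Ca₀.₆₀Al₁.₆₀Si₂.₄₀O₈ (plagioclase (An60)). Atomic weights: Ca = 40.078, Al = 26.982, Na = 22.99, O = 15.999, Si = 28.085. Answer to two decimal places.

30.01 wt%

M(Na₀.₄₀Ca₀.₆₀Al₁.₆₀Si₂.₄₀O₈) = 271.810 g/mol; M(Al2O3) = 101.961 g/mol.
Moles Al2O3 per formula unit = 1.60 Al ÷ 2 = 0.8000.
Al2O3 fraction = (0.8000 × 101.961) / 271.810 = 81.569/271.810 = 0.3001.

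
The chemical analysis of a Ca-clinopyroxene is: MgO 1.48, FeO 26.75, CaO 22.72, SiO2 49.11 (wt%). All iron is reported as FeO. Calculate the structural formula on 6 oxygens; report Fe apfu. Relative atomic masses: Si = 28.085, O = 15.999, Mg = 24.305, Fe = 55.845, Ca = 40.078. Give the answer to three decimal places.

0.912 Fe apfu

MgO (M=40.304): mol = 0.03672; Mg = 0.03672, O = 0.03672.
FeO (M=71.844): mol = 0.37233; Fe = 0.37233, O = 0.37233.
CaO (M=56.077): mol = 0.40516; Ca = 0.40516, O = 0.40516.
SiO2 (M=60.083): mol = 0.81737; Si = 0.81737, O = 1.63474.
ΣO = 2.44895; factor = 6/ΣO = 2.45003.
Fe apfu = 0.37233 × 2.45003 = 0.912.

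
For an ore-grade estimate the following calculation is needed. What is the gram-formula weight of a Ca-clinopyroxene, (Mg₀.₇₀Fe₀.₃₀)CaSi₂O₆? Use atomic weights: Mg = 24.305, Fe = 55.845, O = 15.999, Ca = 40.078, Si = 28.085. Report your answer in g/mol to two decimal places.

226.01 g/mol

M = 0.70×24.305 + 0.30×55.845 + 1×40.078 + 2×28.085 + 6×15.999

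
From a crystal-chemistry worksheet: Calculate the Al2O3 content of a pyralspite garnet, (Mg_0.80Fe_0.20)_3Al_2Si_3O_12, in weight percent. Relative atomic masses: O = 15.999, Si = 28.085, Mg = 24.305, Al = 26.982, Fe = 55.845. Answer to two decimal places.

M((Mg_0.80Fe_0.20)_3Al_2Si_3O_12) = 422.046 g/mol; M(Al2O3) = 101.961 g/mol.
Moles Al2O3 per formula unit = 2 Al ÷ 2 = 1.0000.
Al2O3 fraction = (1.0000 × 101.961) / 422.046 = 101.961/422.046 = 0.2416.

24.16 wt%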